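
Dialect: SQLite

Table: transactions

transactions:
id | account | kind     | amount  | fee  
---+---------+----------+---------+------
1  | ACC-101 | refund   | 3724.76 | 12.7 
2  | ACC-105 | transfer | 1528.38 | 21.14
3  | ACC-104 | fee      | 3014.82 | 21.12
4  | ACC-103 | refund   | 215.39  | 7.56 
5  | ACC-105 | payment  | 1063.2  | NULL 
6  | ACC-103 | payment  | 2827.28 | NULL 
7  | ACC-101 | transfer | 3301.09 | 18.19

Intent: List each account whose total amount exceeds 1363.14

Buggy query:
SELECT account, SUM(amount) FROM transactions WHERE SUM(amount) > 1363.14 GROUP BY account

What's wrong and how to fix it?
Bug: Aggregate functions cannot appear in a WHERE clause

Fix: Use HAVING (which filters groups after aggregation) instead of WHERE

Corrected query:
SELECT account, SUM(amount) FROM transactions GROUP BY account HAVING SUM(amount) > 1363.14

Result:
account | SUM(amount)
--------+------------
ACC-101 | 7025.85    
ACC-103 | 3042.67    
ACC-104 | 3014.82    
ACC-105 | 2591.58    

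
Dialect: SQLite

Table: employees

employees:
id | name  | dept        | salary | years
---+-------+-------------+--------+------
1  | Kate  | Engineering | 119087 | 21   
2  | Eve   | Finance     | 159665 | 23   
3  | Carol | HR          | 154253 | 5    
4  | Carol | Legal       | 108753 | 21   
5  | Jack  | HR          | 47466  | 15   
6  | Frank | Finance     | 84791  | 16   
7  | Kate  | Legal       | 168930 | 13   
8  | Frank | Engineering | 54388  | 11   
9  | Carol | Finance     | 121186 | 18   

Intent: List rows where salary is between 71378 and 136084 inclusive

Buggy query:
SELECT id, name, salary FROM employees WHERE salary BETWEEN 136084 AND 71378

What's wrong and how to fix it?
Bug: The bounds are reversed; BETWEEN a AND b requires a <= b to match anything

Fix: Write BETWEEN 71378 AND 136084

Corrected query:
SELECT id, name, salary FROM employees WHERE salary BETWEEN 71378 AND 136084

Result:
id | name  | salary
---+-------+-------
1  | Kate  | 119087
4  | Carol | 108753
6  | Frank | 84791 
9  | Carol | 121186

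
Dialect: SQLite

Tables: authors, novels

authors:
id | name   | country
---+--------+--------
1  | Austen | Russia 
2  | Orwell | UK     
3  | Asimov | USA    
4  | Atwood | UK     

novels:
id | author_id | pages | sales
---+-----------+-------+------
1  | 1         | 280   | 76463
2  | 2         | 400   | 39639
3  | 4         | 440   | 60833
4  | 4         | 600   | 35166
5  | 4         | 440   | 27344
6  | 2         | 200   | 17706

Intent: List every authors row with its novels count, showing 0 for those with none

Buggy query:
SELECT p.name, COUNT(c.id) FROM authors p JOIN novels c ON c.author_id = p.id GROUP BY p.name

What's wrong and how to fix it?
Bug: An inner join excludes parents with zero children

Fix: Switch to LEFT JOIN to retain unmatched parent rows

Corrected query:
SELECT p.name, COUNT(c.id) FROM authors p LEFT JOIN novels c ON c.author_id = p.id GROUP BY p.name

Result:
name   | COUNT(c.id)
-------+------------
Asimov | 0          
Atwood | 3          
Austen | 1          
Orwell | 2          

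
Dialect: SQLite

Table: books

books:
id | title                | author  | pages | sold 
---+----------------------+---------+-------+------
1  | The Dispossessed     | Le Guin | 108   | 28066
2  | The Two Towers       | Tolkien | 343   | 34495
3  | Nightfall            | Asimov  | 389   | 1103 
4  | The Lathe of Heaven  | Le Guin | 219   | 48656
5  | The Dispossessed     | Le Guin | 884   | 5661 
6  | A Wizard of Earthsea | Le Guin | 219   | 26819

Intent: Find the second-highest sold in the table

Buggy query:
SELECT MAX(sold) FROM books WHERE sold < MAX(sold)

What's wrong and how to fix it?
Bug: The inner MAX is an aggregate inside WHERE, which is not allowed

Fix: Compute the overall MAX in a subquery, then take MAX of rows below it

Corrected query:
SELECT MAX(sold) FROM books WHERE sold < (SELECT MAX(sold) FROM books)

Result:
MAX(sold)
---------
34495    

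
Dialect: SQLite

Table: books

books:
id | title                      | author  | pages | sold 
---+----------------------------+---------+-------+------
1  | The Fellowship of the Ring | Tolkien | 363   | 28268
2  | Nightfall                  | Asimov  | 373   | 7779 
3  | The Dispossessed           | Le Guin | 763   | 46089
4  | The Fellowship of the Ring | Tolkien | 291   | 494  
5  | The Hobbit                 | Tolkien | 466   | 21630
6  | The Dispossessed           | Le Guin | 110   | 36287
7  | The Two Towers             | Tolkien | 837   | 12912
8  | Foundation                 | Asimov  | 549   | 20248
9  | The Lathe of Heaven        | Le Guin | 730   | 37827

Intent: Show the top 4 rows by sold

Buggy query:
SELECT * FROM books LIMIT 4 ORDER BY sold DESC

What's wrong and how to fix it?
Bug: LIMIT must come after ORDER BY

Fix: Sort with ORDER BY, then apply LIMIT

Corrected query:
SELECT * FROM books ORDER BY sold DESC LIMIT 4

Result:
id | title                      | author  | pages | sold 
---+----------------------------+---------+-------+------
3  | The Dispossessed           | Le Guin | 763   | 46089
9  | The Lathe of Heaven        | Le Guin | 730   | 37827
6  | The Dispossessed           | Le Guin | 110   | 36287
1  | The Fellowship of the Ring | Tolkien | 363   | 28268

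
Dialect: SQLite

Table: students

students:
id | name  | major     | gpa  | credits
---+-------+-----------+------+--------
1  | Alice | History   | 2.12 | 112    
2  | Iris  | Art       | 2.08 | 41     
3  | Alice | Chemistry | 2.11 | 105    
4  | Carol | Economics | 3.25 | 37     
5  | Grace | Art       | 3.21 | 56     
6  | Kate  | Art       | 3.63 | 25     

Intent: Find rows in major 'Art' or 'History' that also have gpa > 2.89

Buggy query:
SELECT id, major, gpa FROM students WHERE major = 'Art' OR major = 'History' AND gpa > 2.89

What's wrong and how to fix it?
Bug: Without parentheses, AND is evaluated before OR, so the gpa filter only applies to the 'History' branch

Fix: Add parentheses around the OR so the AND applies to both alternatives

Corrected query:
SELECT id, major, gpa FROM students WHERE (major = 'Art' OR major = 'History') AND gpa > 2.89

Result:
id | major | gpa 
---+-------+-----
5  | Art   | 3.21
6  | Art   | 3.63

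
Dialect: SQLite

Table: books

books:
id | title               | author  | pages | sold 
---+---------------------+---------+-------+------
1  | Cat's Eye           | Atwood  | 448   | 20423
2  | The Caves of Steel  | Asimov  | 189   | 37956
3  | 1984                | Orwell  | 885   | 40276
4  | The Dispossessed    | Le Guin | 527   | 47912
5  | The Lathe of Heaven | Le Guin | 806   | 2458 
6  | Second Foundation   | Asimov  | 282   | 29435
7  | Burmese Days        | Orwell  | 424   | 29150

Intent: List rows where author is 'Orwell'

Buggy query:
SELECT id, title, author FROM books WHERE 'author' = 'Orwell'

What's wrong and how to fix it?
Bug: Single quotes denote string literals in SQL; the column name is being compared as a constant string

Fix: Reference the column as author without single quotes

Corrected query:
SELECT id, title, author FROM books WHERE author = 'Orwell'

Result:
id | title        | author
---+--------------+-------
3  | 1984         | Orwell
7  | Burmese Days | Orwell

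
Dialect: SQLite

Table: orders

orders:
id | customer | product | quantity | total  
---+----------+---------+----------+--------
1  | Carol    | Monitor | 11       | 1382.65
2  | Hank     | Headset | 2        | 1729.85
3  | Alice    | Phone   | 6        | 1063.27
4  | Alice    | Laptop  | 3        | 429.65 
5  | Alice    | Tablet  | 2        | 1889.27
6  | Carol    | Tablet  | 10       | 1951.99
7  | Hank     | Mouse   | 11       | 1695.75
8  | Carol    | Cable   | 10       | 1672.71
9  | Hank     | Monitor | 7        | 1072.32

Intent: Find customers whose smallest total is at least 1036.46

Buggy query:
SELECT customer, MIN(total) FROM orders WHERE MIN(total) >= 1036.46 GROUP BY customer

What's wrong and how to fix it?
Bug: Aggregates like MIN are computed per group after WHERE runs

Fix: Use HAVING for the per-group MIN condition

Corrected query:
SELECT customer, MIN(total) FROM orders GROUP BY customer HAVING MIN(total) >= 1036.46

Result:
customer | MIN(total)
---------+-----------
Carol    | 1382.65   
Hank     | 1072.32   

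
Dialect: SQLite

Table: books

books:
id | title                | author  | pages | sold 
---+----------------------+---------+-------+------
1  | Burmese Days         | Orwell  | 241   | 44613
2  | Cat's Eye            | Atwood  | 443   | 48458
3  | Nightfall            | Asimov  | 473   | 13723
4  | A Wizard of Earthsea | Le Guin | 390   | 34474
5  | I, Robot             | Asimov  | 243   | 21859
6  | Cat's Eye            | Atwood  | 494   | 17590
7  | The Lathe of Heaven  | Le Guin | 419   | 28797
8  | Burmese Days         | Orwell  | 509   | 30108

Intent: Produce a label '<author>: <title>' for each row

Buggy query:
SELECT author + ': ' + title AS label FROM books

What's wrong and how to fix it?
Bug: '+' is numeric addition; on text columns SQLite converts them to 0 instead of concatenating

Fix: Replace + with || to concatenate text

Corrected query:
SELECT author || ': ' || title AS label FROM books

Result:
label                        
-----------------------------
Orwell: Burmese Days         
Atwood: Cat's Eye            
Asimov: Nightfall            
Le Guin: A Wizard of Earthsea
Asimov: I, Robot             
Atwood: Cat's Eye            
Le Guin: The Lathe of Heaven 
Orwell: Burmese Days         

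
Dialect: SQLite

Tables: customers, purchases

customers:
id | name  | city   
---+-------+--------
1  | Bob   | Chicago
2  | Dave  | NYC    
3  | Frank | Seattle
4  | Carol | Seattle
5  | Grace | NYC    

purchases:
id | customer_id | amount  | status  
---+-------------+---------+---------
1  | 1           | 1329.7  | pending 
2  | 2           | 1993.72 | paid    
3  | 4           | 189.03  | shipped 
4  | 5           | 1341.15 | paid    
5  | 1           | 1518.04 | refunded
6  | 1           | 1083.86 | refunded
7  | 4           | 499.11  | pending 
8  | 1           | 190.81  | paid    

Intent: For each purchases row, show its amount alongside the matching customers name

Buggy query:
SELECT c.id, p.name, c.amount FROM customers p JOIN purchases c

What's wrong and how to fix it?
Bug: Missing join condition: each purchases row is matched to all customers rows instead of just its own

Fix: Specify the join condition linking the foreign key to the parent id

Corrected query:
SELECT c.id, p.name, c.amount FROM customers p JOIN purchases c ON c.customer_id = p.id

Result:
id | name  | amount 
---+-------+--------
1  | Bob   | 1329.7 
2  | Dave  | 1993.72
3  | Carol | 189.03 
4  | Grace | 1341.15
5  | Bob   | 1518.04
6  | Bob   | 1083.86
7  | Carol | 499.11 
8  | Bob   | 190.81 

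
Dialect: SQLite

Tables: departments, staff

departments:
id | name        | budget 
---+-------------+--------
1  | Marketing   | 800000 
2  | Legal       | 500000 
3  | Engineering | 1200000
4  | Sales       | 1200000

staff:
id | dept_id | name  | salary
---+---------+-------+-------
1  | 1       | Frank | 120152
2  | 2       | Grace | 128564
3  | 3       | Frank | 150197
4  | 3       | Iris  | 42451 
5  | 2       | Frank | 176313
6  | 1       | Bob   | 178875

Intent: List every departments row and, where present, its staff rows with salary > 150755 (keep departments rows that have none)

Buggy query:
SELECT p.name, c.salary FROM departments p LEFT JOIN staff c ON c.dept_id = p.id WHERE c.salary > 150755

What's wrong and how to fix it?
Bug: Filtering c.salary in WHERE discards the NULL rows produced by LEFT JOIN, turning it into an inner join

Fix: Move the right-table condition into the ON clause so unmatched parents are kept

Corrected query:
SELECT p.name, c.salary FROM departments p LEFT JOIN staff c ON c.dept_id = p.id AND c.salary > 150755

Result:
name        | salary
------------+-------
Marketing   | 178875
Legal       | 176313
Engineering | NULL  
Sales       | NULL  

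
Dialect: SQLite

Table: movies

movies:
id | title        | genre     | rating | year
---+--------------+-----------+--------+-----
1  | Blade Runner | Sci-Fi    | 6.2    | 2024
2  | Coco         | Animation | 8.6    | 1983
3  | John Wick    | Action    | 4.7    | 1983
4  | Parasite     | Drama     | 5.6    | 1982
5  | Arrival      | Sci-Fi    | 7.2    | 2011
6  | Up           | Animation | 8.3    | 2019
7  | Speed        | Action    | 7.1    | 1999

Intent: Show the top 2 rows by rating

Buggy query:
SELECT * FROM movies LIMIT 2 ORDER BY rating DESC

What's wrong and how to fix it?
Bug: ORDER BY cannot follow LIMIT; LIMIT is the final clause

Fix: Sort with ORDER BY, then apply LIMIT

Corrected query:
SELECT * FROM movies ORDER BY rating DESC LIMIT 2

Result:
id | title | genre     | rating | year
---+-------+-----------+--------+-----
2  | Coco  | Animation | 8.6    | 1983
6  | Up    | Animation | 8.3    | 2019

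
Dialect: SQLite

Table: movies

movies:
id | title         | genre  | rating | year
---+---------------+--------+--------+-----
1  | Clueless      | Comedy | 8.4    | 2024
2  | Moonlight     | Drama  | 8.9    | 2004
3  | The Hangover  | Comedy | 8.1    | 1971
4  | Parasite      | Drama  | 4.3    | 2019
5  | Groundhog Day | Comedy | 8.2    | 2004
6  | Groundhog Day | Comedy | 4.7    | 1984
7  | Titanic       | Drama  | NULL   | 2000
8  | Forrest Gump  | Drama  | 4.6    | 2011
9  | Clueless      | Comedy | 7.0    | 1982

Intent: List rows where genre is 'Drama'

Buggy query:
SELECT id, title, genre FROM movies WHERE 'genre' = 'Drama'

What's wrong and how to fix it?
Bug: 'genre' in single quotes is a string literal, not the column; the comparison is literal-vs-literal and never true

Fix: Remove the quotes around the column name (or use double quotes for an identifier)

Corrected query:
SELECT id, title, genre FROM movies WHERE genre = 'Drama'

Result:
id | title        | genre
---+--------------+------
2  | Moonlight    | Drama
4  | Parasite     | Drama
7  | Titanic      | Drama
8  | Forrest Gump | Drama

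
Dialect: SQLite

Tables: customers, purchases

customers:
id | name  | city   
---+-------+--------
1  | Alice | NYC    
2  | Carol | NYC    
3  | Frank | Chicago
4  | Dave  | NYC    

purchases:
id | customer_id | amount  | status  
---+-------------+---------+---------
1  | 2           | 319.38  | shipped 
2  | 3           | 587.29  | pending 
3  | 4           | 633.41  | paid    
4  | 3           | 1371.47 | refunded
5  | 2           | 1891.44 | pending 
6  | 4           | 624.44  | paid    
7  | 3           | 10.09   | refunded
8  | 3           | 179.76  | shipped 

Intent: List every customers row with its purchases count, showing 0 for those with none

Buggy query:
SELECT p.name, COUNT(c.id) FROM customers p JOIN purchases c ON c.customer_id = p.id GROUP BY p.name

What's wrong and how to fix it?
Bug: An inner join excludes parents with zero children

Fix: Use LEFT JOIN so parents without children still appear (COUNT(c.id) gives 0)

Corrected query:
SELECT p.name, COUNT(c.id) FROM customers p LEFT JOIN purchases c ON c.customer_id = p.id GROUP BY p.name

Result:
name  | COUNT(c.id)
------+------------
Alice | 0          
Carol | 2          
Dave  | 2          
Frank | 4          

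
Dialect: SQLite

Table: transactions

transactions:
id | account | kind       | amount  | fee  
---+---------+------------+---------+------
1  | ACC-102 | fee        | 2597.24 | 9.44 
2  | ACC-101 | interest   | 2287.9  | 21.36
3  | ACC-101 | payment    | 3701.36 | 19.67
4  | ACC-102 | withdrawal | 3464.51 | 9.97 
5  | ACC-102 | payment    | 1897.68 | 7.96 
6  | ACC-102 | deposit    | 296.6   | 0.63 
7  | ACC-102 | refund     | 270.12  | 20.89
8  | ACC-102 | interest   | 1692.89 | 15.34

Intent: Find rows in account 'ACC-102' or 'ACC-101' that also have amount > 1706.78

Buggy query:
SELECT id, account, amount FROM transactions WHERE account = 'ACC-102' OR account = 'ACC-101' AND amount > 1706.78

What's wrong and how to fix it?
Bug: Without parentheses, AND is evaluated before OR, so the amount filter only applies to the 'ACC-101' branch

Fix: Group the OR with parentheses (or use IN), then AND the threshold

Corrected query:
SELECT id, account, amount FROM transactions WHERE (account = 'ACC-102' OR account = 'ACC-101') AND amount > 1706.78

Result:
id | account | amount 
---+---------+--------
1  | ACC-102 | 2597.24
2  | ACC-101 | 2287.9 
3  | ACC-101 | 3701.36
4  | ACC-102 | 3464.51
5  | ACC-102 | 1897.68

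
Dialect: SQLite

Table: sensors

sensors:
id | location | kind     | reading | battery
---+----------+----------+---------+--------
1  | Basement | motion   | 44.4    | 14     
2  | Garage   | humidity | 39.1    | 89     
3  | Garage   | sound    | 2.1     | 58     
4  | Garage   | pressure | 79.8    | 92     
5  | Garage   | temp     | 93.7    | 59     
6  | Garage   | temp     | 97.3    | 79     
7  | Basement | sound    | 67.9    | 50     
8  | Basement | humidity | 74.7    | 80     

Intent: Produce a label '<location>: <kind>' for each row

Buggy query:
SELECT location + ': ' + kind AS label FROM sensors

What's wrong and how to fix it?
Bug: '+' is numeric addition; on text columns SQLite converts them to 0 instead of concatenating

Fix: Replace + with || to concatenate text

Corrected query:
SELECT location || ': ' || kind AS label FROM sensors

Result:
label             
------------------
Basement: motion  
Garage: humidity  
Garage: sound     
Garage: pressure  
Garage: temp      
Garage: temp      
Basement: sound   
Basement: humidity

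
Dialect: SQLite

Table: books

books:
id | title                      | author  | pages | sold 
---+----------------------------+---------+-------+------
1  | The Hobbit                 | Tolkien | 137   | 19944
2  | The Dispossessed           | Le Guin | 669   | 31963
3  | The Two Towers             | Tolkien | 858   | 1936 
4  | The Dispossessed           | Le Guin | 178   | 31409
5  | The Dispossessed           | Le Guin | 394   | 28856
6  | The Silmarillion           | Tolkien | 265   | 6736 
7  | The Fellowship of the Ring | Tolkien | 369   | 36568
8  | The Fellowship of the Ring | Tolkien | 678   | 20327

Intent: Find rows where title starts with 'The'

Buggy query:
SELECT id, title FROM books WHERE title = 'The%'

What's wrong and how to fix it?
Bug: '=' compares the literal string including the % character; pattern matching needs LIKE

Fix: Replace '=' with LIKE so 'The%' is treated as a pattern

Corrected query:
SELECT id, title FROM books WHERE title LIKE 'The%'

Result:
id | title                     
---+---------------------------
1  | The Hobbit                
2  | The Dispossessed          
3  | The Two Towers            
4  | The Dispossessed          
5  | The Dispossessed          
6  | The Silmarillion          
7  | The Fellowship of the Ring
8  | The Fellowship of the Ring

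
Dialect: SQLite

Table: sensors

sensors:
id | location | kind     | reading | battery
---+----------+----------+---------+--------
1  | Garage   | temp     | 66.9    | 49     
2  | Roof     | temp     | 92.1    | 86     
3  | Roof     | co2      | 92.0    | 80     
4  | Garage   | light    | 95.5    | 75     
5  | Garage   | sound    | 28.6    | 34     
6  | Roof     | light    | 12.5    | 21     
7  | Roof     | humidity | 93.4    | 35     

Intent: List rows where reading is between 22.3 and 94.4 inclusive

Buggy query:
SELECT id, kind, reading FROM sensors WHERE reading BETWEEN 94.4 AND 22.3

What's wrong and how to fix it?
Bug: BETWEEN expects the lower bound first; with 94.4 AND 22.3 the range is empty

Fix: Write BETWEEN 22.3 AND 94.4

Corrected query:
SELECT id, kind, reading FROM sensors WHERE reading BETWEEN 22.3 AND 94.4

Result:
id | kind     | reading
---+----------+--------
1  | temp     | 66.9   
2  | temp     | 92.1   
3  | co2      | 92     
5  | sound    | 28.6   
7  | humidity | 93.4   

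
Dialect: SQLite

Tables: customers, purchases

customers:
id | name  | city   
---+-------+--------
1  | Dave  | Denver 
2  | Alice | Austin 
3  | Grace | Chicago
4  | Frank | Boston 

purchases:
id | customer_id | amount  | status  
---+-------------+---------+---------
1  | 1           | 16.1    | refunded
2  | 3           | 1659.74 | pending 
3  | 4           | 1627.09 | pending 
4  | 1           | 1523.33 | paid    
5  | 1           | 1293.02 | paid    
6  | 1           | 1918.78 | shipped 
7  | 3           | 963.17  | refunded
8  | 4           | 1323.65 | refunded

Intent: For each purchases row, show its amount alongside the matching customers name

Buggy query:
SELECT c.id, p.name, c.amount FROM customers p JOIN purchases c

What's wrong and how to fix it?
Bug: Missing join condition: each purchases row is matched to all customers rows instead of just its own

Fix: Add ON c.customer_id = p.id to the JOIN

Corrected query:
SELECT c.id, p.name, c.amount FROM customers p JOIN purchases c ON c.customer_id = p.id

Result:
id | name  | amount 
---+-------+--------
1  | Dave  | 16.1   
2  | Grace | 1659.74
3  | Frank | 1627.09
4  | Dave  | 1523.33
5  | Dave  | 1293.02
6  | Dave  | 1918.78
7  | Grace | 963.17 
8  | Frank | 1323.65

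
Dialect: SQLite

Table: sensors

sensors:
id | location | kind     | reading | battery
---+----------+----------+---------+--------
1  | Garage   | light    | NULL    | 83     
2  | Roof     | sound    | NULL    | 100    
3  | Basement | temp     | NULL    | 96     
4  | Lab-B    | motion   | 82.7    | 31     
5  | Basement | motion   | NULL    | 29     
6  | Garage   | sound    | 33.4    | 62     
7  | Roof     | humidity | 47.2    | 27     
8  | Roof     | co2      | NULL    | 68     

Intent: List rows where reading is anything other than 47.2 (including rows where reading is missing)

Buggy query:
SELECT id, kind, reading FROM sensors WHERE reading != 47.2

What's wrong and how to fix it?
Bug: Inequality against NULL is unknown, not true; rows with NULL are dropped

Fix: Add an explicit OR reading IS NULL to include the missing-value rows

Corrected query:
SELECT id, kind, reading FROM sensors WHERE reading != 47.2 OR reading IS NULL

Result:
id | kind   | reading
---+--------+--------
1  | light  | NULL   
2  | sound  | NULL   
3  | temp   | NULL   
4  | motion | 82.7   
5  | motion | NULL   
6  | sound  | 33.4   
8  | co2    | NULL   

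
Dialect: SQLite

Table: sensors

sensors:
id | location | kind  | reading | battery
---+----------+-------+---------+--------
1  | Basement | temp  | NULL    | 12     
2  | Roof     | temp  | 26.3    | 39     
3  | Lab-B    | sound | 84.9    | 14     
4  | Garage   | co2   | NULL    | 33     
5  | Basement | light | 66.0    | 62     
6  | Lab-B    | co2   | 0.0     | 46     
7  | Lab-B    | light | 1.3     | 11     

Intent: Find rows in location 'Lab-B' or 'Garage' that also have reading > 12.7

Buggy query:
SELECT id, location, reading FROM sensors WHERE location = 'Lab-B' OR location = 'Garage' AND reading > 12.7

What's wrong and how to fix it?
Bug: AND binds tighter than OR, so this parses as location = 'Lab-B' OR (location = 'Garage' AND reading > 12.7)

Fix: Group the OR with parentheses (or use IN), then AND the threshold

Corrected query:
SELECT id, location, reading FROM sensors WHERE (location = 'Lab-B' OR location = 'Garage') AND reading > 12.7

Result:
id | location | reading
---+----------+--------
3  | Lab-B    | 84.9   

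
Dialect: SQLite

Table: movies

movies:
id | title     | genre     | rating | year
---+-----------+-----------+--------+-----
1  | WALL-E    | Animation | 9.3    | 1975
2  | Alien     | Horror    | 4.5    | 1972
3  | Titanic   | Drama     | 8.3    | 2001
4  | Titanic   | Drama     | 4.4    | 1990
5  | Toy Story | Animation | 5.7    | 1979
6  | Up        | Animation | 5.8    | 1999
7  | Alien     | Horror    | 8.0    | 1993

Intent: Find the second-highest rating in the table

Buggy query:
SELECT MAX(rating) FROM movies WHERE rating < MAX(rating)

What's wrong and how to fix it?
Bug: MAX(rating) on the right of the comparison is an aggregate-in-WHERE error

Fix: Put the inner MAX in a scalar subquery

Corrected query:
SELECT MAX(rating) FROM movies WHERE rating < (SELECT MAX(rating) FROM movies)

Result:
MAX(rating)
-----------
8.3        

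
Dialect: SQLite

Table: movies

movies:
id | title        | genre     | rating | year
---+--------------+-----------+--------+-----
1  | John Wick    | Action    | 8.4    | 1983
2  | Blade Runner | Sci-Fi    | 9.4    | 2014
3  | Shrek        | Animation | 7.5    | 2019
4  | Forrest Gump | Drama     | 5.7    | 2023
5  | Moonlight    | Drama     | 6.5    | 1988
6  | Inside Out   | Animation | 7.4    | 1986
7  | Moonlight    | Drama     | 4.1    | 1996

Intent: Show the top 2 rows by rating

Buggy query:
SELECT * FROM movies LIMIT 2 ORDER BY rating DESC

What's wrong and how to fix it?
Bug: LIMIT must come after ORDER BY

Fix: Swap the clauses: ORDER BY first, then LIMIT

Corrected query:
SELECT * FROM movies ORDER BY rating DESC LIMIT 2

Result:
id | title        | genre  | rating | year
---+--------------+--------+--------+-----
2  | Blade Runner | Sci-Fi | 9.4    | 2014
1  | John Wick    | Action | 8.4    | 1983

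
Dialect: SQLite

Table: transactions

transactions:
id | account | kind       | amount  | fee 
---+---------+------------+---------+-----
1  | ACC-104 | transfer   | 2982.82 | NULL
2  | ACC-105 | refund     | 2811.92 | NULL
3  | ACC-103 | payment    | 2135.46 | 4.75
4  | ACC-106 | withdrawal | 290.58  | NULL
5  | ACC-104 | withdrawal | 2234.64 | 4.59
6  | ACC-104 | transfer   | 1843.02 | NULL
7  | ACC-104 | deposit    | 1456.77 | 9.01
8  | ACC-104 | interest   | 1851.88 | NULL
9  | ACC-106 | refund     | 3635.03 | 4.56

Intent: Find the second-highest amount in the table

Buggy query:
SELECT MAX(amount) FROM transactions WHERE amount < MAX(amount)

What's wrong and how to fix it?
Bug: The inner MAX is an aggregate inside WHERE, which is not allowed

Fix: Put the inner MAX in a scalar subquery

Corrected query:
SELECT MAX(amount) FROM transactions WHERE amount < (SELECT MAX(amount) FROM transactions)

Result:
MAX(amount)
-----------
2982.82    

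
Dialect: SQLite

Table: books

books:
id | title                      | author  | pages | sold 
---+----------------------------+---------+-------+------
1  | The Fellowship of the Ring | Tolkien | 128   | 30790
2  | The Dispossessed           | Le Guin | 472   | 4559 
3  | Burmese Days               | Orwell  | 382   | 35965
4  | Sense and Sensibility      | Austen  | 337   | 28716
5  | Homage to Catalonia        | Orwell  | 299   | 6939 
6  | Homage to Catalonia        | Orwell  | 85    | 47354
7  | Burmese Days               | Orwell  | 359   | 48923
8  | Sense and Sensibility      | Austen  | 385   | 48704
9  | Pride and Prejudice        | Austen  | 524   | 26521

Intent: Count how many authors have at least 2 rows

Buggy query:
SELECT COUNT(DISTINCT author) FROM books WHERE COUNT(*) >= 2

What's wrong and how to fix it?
Bug: WHERE filters individual rows, not groups, so a group-level COUNT is invalid there

Fix: Use a subquery that GROUPs and filters with HAVING, then count its rows

Corrected query:
SELECT COUNT(*) FROM (SELECT author FROM books GROUP BY author HAVING COUNT(*) >= 2)

Result:
COUNT(*)
--------
2       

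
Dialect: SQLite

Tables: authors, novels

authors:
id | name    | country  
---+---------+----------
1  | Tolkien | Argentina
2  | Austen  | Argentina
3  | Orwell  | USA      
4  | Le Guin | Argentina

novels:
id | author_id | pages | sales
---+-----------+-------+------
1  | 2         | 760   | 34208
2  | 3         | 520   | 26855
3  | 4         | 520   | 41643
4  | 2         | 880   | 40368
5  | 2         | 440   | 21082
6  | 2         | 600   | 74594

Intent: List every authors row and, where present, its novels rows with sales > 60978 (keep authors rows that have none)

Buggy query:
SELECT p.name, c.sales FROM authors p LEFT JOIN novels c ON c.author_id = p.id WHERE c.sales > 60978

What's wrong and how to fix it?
Bug: Filtering c.sales in WHERE discards the NULL rows produced by LEFT JOIN, turning it into an inner join

Fix: Move the right-table condition into the ON clause so unmatched parents are kept

Corrected query:
SELECT p.name, c.sales FROM authors p LEFT JOIN novels c ON c.author_id = p.id AND c.sales > 60978

Result:
name    | sales
--------+------
Tolkien | NULL 
Austen  | 74594
Orwell  | NULL 
Le Guin | NULL 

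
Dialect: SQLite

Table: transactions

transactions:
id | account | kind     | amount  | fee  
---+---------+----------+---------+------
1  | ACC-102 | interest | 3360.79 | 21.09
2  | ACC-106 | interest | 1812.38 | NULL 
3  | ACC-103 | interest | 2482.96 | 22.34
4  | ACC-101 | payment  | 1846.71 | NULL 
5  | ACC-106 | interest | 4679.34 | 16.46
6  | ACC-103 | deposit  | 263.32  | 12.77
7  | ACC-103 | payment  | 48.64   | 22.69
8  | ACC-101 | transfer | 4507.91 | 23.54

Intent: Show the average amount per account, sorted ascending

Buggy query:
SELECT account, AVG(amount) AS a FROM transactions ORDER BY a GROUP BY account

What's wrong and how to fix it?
Bug: GROUP BY must precede ORDER BY

Fix: Reorder: SELECT … FROM … GROUP BY … ORDER BY …

Corrected query:
SELECT account, AVG(amount) AS a FROM transactions GROUP BY account ORDER BY a

Result:
account | a      
--------+--------
ACC-103 | 931.64 
ACC-101 | 3177.31
ACC-106 | 3245.86
ACC-102 | 3360.79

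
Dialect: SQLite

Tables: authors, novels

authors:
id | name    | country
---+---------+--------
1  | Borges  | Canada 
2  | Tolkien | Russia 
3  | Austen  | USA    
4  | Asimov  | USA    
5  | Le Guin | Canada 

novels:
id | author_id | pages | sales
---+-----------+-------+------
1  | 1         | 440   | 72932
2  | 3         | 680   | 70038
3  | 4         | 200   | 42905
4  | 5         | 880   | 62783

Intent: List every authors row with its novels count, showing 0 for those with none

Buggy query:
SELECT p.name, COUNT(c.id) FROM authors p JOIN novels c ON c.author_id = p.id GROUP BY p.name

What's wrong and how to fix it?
Bug: INNER JOIN drops authors rows that have no matching novels rows

Fix: Use LEFT JOIN so parents without children still appear (COUNT(c.id) gives 0)

Corrected query:
SELECT p.name, COUNT(c.id) FROM authors p LEFT JOIN novels c ON c.author_id = p.id GROUP BY p.name

Result:
name    | COUNT(c.id)
--------+------------
Asimov  | 1          
Austen  | 1          
Borges  | 1          
Le Guin | 1          
Tolkien | 0          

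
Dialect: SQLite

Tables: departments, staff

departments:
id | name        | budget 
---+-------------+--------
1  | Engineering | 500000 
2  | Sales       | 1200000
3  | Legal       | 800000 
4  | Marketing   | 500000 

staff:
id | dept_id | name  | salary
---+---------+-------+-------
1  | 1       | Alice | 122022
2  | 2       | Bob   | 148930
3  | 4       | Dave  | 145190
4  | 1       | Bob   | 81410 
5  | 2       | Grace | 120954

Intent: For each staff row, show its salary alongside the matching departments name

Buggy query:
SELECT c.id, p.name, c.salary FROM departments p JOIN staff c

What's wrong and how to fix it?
Bug: JOIN with no ON clause produces a cartesian product; every staff row pairs with every departments row

Fix: Add ON c.dept_id = p.id to the JOIN

Corrected query:
SELECT c.id, p.name, c.salary FROM departments p JOIN staff c ON c.dept_id = p.id

Result:
id | name        | salary
---+-------------+-------
1  | Engineering | 122022
2  | Sales       | 148930
3  | Marketing   | 145190
4  | Engineering | 81410 
5  | Sales       | 120954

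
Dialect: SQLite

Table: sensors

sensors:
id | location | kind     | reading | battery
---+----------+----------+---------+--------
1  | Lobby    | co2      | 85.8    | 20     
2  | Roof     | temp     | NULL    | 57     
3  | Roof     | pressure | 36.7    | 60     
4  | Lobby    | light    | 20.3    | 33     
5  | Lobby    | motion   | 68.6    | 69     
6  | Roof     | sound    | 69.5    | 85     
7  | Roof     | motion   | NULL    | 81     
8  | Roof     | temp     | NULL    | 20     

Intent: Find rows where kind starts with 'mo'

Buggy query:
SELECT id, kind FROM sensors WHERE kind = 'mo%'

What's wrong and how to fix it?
Bug: Wildcards only work with LIKE; '=' treats '%' as a literal character

Fix: Use LIKE for wildcard pattern matching

Corrected query:
SELECT id, kind FROM sensors WHERE kind LIKE 'mo%'

Result:
id | kind  
---+-------
5  | motion
7  | motion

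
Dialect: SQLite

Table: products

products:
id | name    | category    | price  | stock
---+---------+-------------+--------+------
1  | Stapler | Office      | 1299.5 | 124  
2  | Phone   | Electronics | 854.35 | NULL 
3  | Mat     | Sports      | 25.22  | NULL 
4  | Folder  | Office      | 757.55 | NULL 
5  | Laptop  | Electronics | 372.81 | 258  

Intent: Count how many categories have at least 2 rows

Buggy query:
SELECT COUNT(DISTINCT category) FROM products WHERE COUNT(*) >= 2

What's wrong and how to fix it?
Bug: WHERE filters individual rows, not groups, so a group-level COUNT is invalid there

Fix: Group first with HAVING COUNT(*) >= 2, then COUNT the resulting groups

Corrected query:
SELECT COUNT(*) FROM (SELECT category FROM products GROUP BY category HAVING COUNT(*) >= 2)

Result:
COUNT(*)
--------
2       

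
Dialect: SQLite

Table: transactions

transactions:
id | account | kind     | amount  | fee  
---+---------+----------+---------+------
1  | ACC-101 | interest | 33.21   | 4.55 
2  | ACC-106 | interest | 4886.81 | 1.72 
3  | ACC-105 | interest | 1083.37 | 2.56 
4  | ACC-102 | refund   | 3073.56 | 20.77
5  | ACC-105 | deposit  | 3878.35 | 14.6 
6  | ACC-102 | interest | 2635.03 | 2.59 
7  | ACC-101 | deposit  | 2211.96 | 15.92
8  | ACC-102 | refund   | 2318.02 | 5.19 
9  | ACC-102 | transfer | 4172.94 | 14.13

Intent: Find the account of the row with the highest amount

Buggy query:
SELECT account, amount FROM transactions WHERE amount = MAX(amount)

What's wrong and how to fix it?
Bug: MAX(amount) is an aggregate and cannot be used directly in WHERE

Fix: Wrap MAX in a scalar subquery so WHERE compares against a single value

Corrected query:
SELECT account, amount FROM transactions WHERE amount = (SELECT MAX(amount) FROM transactions)

Result:
account | amount 
--------+--------
ACC-106 | 4886.81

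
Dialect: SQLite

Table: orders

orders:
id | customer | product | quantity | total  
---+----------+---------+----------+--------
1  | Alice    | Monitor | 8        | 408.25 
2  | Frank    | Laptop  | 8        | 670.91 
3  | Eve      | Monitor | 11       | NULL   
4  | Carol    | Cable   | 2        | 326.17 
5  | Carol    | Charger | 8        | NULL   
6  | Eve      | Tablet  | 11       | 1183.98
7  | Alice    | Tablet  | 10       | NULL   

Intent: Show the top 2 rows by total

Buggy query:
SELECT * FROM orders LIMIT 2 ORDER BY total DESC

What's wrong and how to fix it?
Bug: LIMIT must come after ORDER BY

Fix: Swap the clauses: ORDER BY first, then LIMIT

Corrected query:
SELECT * FROM orders ORDER BY total DESC LIMIT 2

Result:
id | customer | product | quantity | total  
---+----------+---------+----------+--------
6  | Eve      | Tablet  | 11       | 1183.98
2  | Frank    | Laptop  | 8        | 670.91 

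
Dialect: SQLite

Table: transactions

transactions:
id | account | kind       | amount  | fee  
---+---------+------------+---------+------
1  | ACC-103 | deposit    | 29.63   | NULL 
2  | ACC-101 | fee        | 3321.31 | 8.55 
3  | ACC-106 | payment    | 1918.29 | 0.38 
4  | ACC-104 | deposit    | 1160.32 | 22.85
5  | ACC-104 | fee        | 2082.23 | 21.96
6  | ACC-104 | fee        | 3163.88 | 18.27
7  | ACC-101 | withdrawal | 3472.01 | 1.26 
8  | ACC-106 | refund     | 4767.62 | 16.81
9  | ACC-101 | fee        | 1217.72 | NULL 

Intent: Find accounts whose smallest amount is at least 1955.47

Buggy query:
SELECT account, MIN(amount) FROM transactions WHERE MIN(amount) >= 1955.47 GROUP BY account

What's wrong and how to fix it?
Bug: Aggregates like MIN are computed per group after WHERE runs

Fix: Replace WHERE with HAVING after the GROUP BY

Corrected query:
SELECT account, MIN(amount) FROM transactions GROUP BY account HAVING MIN(amount) >= 1955.47

Result:
(no rows)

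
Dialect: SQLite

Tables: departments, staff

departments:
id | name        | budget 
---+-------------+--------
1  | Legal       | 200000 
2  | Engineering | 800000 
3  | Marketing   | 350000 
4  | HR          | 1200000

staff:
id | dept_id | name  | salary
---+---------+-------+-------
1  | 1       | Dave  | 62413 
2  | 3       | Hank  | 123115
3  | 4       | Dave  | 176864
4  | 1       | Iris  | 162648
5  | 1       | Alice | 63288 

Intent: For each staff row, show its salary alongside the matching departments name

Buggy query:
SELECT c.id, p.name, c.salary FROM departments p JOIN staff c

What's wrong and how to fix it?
Bug: Missing join condition: each staff row is matched to all departments rows instead of just its own

Fix: Specify the join condition linking the foreign key to the parent id

Corrected query:
SELECT c.id, p.name, c.salary FROM departments p JOIN staff c ON c.dept_id = p.id

Result:
id | name      | salary
---+-----------+-------
1  | Legal     | 62413 
2  | Marketing | 123115
3  | HR        | 176864
4  | Legal     | 162648
5  | Legal     | 63288 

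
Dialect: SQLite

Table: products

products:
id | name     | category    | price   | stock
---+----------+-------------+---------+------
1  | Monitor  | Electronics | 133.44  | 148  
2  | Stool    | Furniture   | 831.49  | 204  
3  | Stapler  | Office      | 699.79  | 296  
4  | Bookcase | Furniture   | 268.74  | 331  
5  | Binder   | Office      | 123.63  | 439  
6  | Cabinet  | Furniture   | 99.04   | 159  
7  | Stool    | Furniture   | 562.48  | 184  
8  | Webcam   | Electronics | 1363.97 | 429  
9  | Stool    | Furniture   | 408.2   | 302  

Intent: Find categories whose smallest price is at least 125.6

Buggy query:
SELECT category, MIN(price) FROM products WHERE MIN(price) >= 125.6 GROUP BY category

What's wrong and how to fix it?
Bug: Aggregates like MIN are computed per group after WHERE runs

Fix: Use HAVING for the per-group MIN condition

Corrected query:
SELECT category, MIN(price) FROM products GROUP BY category HAVING MIN(price) >= 125.6

Result:
category    | MIN(price)
------------+-----------
Electronics | 133.44    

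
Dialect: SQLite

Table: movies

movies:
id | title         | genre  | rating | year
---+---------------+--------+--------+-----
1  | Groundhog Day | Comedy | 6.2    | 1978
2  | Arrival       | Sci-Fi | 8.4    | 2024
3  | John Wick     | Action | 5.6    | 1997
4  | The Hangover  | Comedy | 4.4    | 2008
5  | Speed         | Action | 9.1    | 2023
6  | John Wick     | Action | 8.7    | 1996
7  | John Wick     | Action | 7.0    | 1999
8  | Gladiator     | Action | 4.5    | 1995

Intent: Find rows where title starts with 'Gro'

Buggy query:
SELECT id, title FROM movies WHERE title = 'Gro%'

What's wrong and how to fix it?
Bug: '=' compares the literal string including the % character; pattern matching needs LIKE

Fix: Replace '=' with LIKE so 'Gro%' is treated as a pattern

Corrected query:
SELECT id, title FROM movies WHERE title LIKE 'Gro%'

Result:
id | title        
---+--------------
1  | Groundhog Day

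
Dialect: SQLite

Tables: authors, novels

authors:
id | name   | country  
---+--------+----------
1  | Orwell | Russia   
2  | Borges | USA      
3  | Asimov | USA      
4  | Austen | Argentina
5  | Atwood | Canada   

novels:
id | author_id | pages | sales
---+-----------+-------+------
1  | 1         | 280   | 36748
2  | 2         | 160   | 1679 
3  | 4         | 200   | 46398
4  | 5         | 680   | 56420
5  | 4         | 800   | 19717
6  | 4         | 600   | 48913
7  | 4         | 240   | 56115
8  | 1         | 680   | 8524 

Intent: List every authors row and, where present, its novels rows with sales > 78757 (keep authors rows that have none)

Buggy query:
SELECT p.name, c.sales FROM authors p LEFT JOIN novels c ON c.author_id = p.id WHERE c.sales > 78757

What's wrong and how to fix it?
Bug: A WHERE condition on the right-hand table after LEFT JOIN drops unmatched parents

Fix: Move the right-table condition into the ON clause so unmatched parents are kept

Corrected query:
SELECT p.name, c.sales FROM authors p LEFT JOIN novels c ON c.author_id = p.id AND c.sales > 78757

Result:
name   | sales
-------+------
Orwell | NULL 
Borges | NULL 
Asimov | NULL 
Austen | NULL 
Atwood | NULL 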